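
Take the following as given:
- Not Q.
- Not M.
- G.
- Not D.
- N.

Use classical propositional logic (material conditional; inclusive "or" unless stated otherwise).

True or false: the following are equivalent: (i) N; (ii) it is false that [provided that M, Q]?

Parsed as N iff not (M -> Q)

M -> Q = False -> False = True
not (M -> Q) = not True = False
N iff not (M -> Q) = True iff False = False

false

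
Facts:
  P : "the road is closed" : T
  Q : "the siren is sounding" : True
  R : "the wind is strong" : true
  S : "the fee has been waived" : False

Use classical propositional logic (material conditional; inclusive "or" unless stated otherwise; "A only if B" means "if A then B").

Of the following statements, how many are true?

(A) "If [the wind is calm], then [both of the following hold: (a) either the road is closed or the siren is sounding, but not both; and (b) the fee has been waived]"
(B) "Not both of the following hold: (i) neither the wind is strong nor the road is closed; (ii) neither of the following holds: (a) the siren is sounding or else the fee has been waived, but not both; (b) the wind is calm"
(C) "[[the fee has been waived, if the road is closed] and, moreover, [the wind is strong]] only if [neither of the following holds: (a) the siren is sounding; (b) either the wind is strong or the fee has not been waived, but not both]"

3

(A): In symbols: ~R -> ((P xor Q) & S)

~R = ~T = F
P xor Q = T xor T = F
(P xor Q) & S = F & F = F
~R -> ((P xor Q) & S) = F -> F = T
Hence (A) is true.

(B): This is (R nor P) nand ((Q xor S) nor ~R).

R nor P = T nor T = F
Q xor S = T xor F = T
~R = ~T = F
(Q xor S) nor ~R = T nor F = F
(R nor P) nand ((Q xor S) nor ~R) = F nand F = T
So (B) is true.

(C): Parsed as ((P -> S) & R) -> (Q nor (R xor ~S))

P -> S = T -> F = F
(P -> S) & R = F & T = F
~S = ~F = T
R xor ~S = T xor T = F
Q nor (R xor ~S) = T nor F = F
((P -> S) & R) -> (Q nor (R xor ~S)) = F -> F = T
Thus (C) is true.

3 of the 3 statements are true.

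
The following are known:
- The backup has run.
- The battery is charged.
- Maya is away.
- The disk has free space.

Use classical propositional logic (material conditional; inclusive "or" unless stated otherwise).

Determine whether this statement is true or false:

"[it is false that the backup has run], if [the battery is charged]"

false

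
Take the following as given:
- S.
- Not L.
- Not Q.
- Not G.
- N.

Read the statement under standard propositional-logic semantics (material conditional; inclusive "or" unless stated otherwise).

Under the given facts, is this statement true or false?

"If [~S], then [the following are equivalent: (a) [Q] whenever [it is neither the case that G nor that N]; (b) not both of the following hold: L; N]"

The statement is true.

In symbols: not S -> (((G nor N) -> Q) iff (L nand N))

not S = not True = False
G nor N = False nor True = False
(G nor N) -> Q = False -> False = True
L nand N = False nand True = True
((G nor N) -> Q) iff (L nand N) = True iff True = True
not S -> (((G nor N) -> Q) iff (L nand N)) = False -> True = True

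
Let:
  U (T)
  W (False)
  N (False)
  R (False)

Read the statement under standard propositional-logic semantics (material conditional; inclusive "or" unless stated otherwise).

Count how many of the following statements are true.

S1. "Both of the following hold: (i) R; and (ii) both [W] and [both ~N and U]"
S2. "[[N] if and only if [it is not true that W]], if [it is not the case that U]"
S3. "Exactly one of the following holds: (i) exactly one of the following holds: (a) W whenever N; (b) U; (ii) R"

1

S1: Formalization: R ∧ (W ∧ (¬N ∧ U))

¬N = ¬F = T
¬N ∧ U = T ∧ T = T
W ∧ (¬N ∧ U) = F ∧ T = F
R ∧ (W ∧ (¬N ∧ U)) = F ∧ F = F
So S1 is false.

S2: This is ¬U → (N ↔ ¬W).

¬U = ¬T = F
¬W = ¬F = T
N ↔ ¬W = F ↔ T = F
¬U → (N ↔ ¬W) = F → F = T
Thus S2 is true.

S3: Formalization: ((N → W) ⊕ U) ⊕ R

N → W = F → F = T
(N → W) ⊕ U = T ⊕ T = F
((N → W) ⊕ U) ⊕ R = F ⊕ F = F
Hence S3 is false.

1 of the 3 statements is true.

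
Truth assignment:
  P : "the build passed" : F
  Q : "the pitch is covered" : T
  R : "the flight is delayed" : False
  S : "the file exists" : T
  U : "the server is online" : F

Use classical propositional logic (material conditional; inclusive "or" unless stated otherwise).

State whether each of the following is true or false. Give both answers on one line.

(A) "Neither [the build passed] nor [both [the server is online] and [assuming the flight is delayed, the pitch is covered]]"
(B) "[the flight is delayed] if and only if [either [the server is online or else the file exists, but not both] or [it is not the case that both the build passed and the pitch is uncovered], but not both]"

(A) True, (B) True

(A): In symbols: P nor (U and (R -> Q))

R -> Q = False -> True = True
U and (R -> Q) = False and True = False
P nor (U and (R -> Q)) = False nor False = True
Thus (A) is true.

(B): This is R iff ((U xor S) xor (P nand not Q)).

U xor S = False xor True = True
not Q = not True = False
P nand not Q = False nand False = True
(U xor S) xor (P nand not Q) = True xor True = False
R iff ((U xor S) xor (P nand not Q)) = False iff False = True
So (B) is true.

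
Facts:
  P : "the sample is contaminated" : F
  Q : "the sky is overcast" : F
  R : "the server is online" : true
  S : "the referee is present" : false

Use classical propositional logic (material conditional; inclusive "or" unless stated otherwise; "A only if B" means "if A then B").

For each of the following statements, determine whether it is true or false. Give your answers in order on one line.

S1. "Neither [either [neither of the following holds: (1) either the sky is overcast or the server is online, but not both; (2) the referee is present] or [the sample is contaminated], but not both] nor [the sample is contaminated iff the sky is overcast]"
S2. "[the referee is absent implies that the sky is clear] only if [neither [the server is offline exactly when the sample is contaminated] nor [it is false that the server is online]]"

S1 F, S2 F

S1: Parsed as (((Q ⊕ R) ↓ S) ⊕ P) ↓ (P ↔ Q)

Q ⊕ R = F ⊕ T = T
(Q ⊕ R) ↓ S = T ↓ F = F
((Q ⊕ R) ↓ S) ⊕ P = F ⊕ F = F
P ↔ Q = F ↔ F = T
(((Q ⊕ R) ↓ S) ⊕ P) ↓ (P ↔ Q) = F ↓ T = F
Thus S1 is false.

S2: Formalization: (¬S → ¬Q) → ((¬R ↔ P) ↓ ¬R)

¬S = ¬F = T
¬Q = ¬F = T
¬S → ¬Q = T → T = T
¬R = ¬T = F
¬R ↔ P = F ↔ F = T
¬R = ¬T = F
(¬R ↔ P) ↓ ¬R = T ↓ F = F
(¬S → ¬Q) → ((¬R ↔ P) ↓ ¬R) = T → F = F
Thus S2 is false.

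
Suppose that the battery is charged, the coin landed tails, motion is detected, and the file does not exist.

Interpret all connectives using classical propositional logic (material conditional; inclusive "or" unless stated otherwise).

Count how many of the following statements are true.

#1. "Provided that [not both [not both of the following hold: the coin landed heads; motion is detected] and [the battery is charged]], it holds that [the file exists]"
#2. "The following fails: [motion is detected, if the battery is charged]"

1

Let U = "the coin landed heads" (F), K = "motion is detected" (T), P = "the battery is charged" (T), G = "the file exists" (F).

#1: This is ((U nand K) nand P) -> G.

U nand K = F nand T = T
(U nand K) nand P = T nand T = F
((U nand K) nand P) -> G = F -> F = T
Hence #1 is true.

#2: Formalization: ~(P -> K)

P -> K = T -> T = T
~(P -> K) = ~T = F
Thus #2 is false.

Count: 1.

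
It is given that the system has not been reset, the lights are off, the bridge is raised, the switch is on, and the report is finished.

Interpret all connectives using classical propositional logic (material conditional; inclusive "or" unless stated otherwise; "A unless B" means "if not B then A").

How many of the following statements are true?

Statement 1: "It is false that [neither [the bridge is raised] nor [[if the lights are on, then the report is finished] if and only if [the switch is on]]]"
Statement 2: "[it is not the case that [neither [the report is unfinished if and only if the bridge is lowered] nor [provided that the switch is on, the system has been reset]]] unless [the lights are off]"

2

Let U = "the bridge is raised" (True), P = "the lights are on" (False), R = "the report is finished" (True), Q = "the switch is on" (True), H = "the system has been reset" (False).

Statement 1: Parsed as not (U nor ((P -> R) iff Q))

P -> R = False -> True = True
(P -> R) iff Q = True iff True = True
U nor ((P -> R) iff Q) = True nor True = False
not (U nor ((P -> R) iff Q)) = not False = True
So Statement 1 is true.

Statement 2: Parsed as not ((not R iff not U) nor (Q -> H)) or not P

not R = not True = False
not U = not True = False
not R iff not U = False iff False = True
Q -> H = True -> False = False
(not R iff not U) nor (Q -> H) = True nor False = False
not ((not R iff not U) nor (Q -> H)) = not False = True
not P = not False = True
not ((not R iff not U) nor (Q -> H)) or not P = True or True = True
Thus Statement 2 is true.

2 of the 2 statements are true (Statement 1, Statement 2).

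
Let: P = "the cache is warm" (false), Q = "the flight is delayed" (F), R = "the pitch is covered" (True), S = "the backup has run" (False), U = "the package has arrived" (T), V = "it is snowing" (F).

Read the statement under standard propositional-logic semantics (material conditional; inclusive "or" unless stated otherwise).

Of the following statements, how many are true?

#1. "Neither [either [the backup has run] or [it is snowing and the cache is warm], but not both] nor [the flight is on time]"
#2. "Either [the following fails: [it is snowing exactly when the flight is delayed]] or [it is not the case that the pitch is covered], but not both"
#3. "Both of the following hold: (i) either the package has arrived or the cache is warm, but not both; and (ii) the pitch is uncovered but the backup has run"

0

#1: In symbols: (S xor (V & P)) nor ~Q

V & P = F & F = F
S xor (V & P) = F xor F = F
~Q = ~F = T
(S xor (V & P)) nor ~Q = F nor T = F
Thus #1 is false.

#2: This is ~(V <-> Q) xor ~R.

V <-> Q = F <-> F = T
~(V <-> Q) = ~T = F
~R = ~T = F
~(V <-> Q) xor ~R = F xor F = F
Hence #2 is false.

#3: Formalization: (U xor P) & (~R & S)

U xor P = T xor F = T
~R = ~T = F
~R & S = F & F = F
(U xor P) & (~R & S) = T & F = F
Thus #3 is false.

0 of the 3 statements are true (none).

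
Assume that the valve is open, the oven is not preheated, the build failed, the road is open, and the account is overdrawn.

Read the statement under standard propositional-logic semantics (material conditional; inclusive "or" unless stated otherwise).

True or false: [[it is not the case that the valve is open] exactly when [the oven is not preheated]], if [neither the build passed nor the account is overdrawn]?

Let R = "the build passed" (False), U = "the account is overdrawn" (True), P = "the valve is open" (True), Q = "the oven is preheated" (False).
Parsed as (R nor U) -> (not P iff not Q)

R nor U = False nor True = False
not P = not True = False
not Q = not False = True
not P iff not Q = False iff True = False
(R nor U) -> (not P iff not Q) = False -> False = True

True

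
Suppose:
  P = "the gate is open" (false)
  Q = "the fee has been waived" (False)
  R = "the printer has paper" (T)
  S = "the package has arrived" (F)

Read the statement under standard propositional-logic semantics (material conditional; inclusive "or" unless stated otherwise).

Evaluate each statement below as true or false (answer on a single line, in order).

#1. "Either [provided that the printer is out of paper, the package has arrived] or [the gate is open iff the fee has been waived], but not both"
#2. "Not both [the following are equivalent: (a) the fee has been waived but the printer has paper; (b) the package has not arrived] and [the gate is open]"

#1 False / #2 True

#1: This is (not R -> S) xor (P iff Q).

not R = not True = False
not R -> S = False -> False = True
P iff Q = False iff False = True
(not R -> S) xor (P iff Q) = True xor True = False
So #1 is false.

#2: This is ((Q and R) iff not S) nand P.

Q and R = False and True = False
not S = not False = True
(Q and R) iff not S = False iff True = False
((Q and R) iff not S) nand P = False nand False = True
Hence #2 is true.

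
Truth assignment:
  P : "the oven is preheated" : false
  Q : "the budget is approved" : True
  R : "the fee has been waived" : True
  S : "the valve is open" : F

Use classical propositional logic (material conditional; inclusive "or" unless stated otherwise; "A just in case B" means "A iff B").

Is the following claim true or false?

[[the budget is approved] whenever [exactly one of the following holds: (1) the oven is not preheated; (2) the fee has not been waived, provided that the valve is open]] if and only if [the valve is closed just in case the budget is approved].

True

Parsed as ((¬P ⊕ (S → ¬R)) → Q) ↔ (¬S ↔ Q)

¬P = ¬F = T
¬R = ¬T = F
S → ¬R = F → F = T
¬P ⊕ (S → ¬R) = T ⊕ T = F
(¬P ⊕ (S → ¬R)) → Q = F → T = T
¬S = ¬F = T
¬S ↔ Q = T ↔ T = T
((¬P ⊕ (S → ¬R)) → Q) ↔ (¬S ↔ Q) = T ↔ T = T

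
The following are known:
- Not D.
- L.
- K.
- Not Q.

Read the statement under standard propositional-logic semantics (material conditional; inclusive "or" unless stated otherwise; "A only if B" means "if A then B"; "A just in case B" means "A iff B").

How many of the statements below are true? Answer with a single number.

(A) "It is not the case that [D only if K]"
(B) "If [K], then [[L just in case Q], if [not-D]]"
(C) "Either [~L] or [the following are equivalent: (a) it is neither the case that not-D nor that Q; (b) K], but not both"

(A): Formalization: not (D -> K)

D -> K = False -> True = True
not (D -> K) = not True = False
Hence (A) is false.

(B): Parsed as K -> (not D -> (L iff Q))

not D = not False = True
L iff Q = True iff False = False
not D -> (L iff Q) = True -> False = False
K -> (not D -> (L iff Q)) = True -> False = False
So (B) is false.

(C): Formalization: not L xor ((not D nor Q) iff K)

not L = not True = False
not D = not False = True
not D nor Q = True nor False = False
(not D nor Q) iff K = False iff True = False
not L xor ((not D nor Q) iff K) = False xor False = False
Hence (C) is false.

True statements: 0 (none).

0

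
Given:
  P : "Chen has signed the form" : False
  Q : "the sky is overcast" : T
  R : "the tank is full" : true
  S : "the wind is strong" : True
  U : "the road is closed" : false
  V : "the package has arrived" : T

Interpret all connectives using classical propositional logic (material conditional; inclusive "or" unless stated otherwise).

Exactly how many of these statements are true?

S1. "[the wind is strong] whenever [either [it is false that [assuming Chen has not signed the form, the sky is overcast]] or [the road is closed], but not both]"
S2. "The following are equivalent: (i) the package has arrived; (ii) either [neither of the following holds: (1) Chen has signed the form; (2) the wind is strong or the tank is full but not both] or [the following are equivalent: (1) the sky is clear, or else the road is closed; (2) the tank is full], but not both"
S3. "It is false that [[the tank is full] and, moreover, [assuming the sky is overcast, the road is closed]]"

S1: Parsed as (¬(¬P → Q) ⊕ U) → S

¬P = ¬F = T
¬P → Q = T → T = T
¬(¬P → Q) = ¬T = F
¬(¬P → Q) ⊕ U = F ⊕ F = F
(¬(¬P → Q) ⊕ U) → S = F → T = T
So S1 is true.

S2: Parsed as V ↔ ((P ↓ (S ⊕ R)) ⊕ ((¬Q ∨ U) ↔ R))

S ⊕ R = T ⊕ T = F
P ↓ (S ⊕ R) = F ↓ F = T
¬Q = ¬T = F
¬Q ∨ U = F ∨ F = F
(¬Q ∨ U) ↔ R = F ↔ T = F
(P ↓ (S ⊕ R)) ⊕ ((¬Q ∨ U) ↔ R) = T ⊕ F = T
V ↔ ((P ↓ (S ⊕ R)) ⊕ ((¬Q ∨ U) ↔ R)) = T ↔ T = T
Hence S2 is true.

S3: Parsed as ¬(R ∧ (Q → U))

Q → U = T → F = F
R ∧ (Q → U) = T ∧ F = F
¬(R ∧ (Q → U)) = ¬F = T
Hence S3 is true.

True statements: 3.

3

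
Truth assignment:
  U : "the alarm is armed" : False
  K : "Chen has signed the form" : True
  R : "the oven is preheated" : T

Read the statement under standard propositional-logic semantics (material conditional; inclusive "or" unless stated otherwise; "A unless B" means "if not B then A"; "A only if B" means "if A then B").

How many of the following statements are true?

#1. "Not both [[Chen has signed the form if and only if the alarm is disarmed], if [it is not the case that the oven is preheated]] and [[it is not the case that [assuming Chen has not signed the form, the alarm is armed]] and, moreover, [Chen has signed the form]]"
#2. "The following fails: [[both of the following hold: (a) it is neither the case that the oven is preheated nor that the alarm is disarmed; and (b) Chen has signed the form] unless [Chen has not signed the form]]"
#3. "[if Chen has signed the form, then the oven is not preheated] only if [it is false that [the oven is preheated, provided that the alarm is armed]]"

#1: This is (not R -> (K iff not U)) nand (not (not K -> U) and K).

not R = not True = False
not U = not False = True
K iff not U = True iff True = True
not R -> (K iff not U) = False -> True = True
not K = not True = False
not K -> U = False -> False = True
not (not K -> U) = not True = False
not (not K -> U) and K = False and True = False
(not R -> (K iff not U)) nand (not (not K -> U) and K) = True nand False = True
Hence #1 is true.

#2: In symbols: not (((R nor not U) and K) or not K)

not U = not False = True
R nor not U = True nor True = False
(R nor not U) and K = False and True = False
not K = not True = False
((R nor not U) and K) or not K = False or False = False
not (((R nor not U) and K) or not K) = not False = True
Thus #2 is true.

#3: This is (K -> not R) -> not (U -> R).

not R = not True = False
K -> not R = True -> False = False
U -> R = False -> True = True
not (U -> R) = not True = False
(K -> not R) -> not (U -> R) = False -> False = True
Thus #3 is true.

True statements: 3 (#1, #2, #3).

3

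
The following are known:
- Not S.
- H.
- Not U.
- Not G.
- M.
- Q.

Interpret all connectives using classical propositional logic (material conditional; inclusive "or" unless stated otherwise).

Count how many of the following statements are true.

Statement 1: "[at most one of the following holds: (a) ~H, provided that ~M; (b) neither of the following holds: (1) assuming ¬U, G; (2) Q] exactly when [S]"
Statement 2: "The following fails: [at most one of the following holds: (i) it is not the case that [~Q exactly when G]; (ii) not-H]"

0

Statement 1: Parsed as ((¬M → ¬H) ↑ ((¬U → G) ↓ Q)) ↔ S

¬M = ¬T = F
¬H = ¬T = F
¬M → ¬H = F → F = T
¬U = ¬F = T
¬U → G = T → F = F
(¬U → G) ↓ Q = F ↓ T = F
(¬M → ¬H) ↑ ((¬U → G) ↓ Q) = T ↑ F = T
((¬M → ¬H) ↑ ((¬U → G) ↓ Q)) ↔ S = T ↔ F = F
Thus Statement 1 is false.

Statement 2: In symbols: ¬(¬(¬Q ↔ G) ↑ ¬H)

¬Q = ¬T = F
¬Q ↔ G = F ↔ F = T
¬(¬Q ↔ G) = ¬T = F
¬H = ¬T = F
¬(¬Q ↔ G) ↑ ¬H = F ↑ F = T
¬(¬(¬Q ↔ G) ↑ ¬H) = ¬T = F
So Statement 2 is false.

Count: 0.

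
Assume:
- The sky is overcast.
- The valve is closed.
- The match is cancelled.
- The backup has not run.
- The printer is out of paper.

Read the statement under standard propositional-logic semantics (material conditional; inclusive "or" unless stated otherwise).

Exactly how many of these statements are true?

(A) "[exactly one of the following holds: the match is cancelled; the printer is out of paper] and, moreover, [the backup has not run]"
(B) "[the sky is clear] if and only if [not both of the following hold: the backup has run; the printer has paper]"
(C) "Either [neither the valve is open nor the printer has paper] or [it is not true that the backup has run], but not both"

Let R = "the match is cancelled" (True), U = "the printer has paper" (False), S = "the backup has run" (False), P = "the sky is overcast" (True), Q = "the valve is open" (False).

(A): Formalization: (R xor not U) and not S

not U = not False = True
R xor not U = True xor True = False
not S = not False = True
(R xor not U) and not S = False and True = False
Hence (A) is false.

(B): In symbols: not P iff (S nand U)

not P = not True = False
S nand U = False nand False = True
not P iff (S nand U) = False iff True = False
So (B) is false.

(C): Formalization: (Q nor U) xor not S

Q nor U = False nor False = True
not S = not False = True
(Q nor U) xor not S = True xor True = False
Thus (C) is false.

True statements: 0 (none).

0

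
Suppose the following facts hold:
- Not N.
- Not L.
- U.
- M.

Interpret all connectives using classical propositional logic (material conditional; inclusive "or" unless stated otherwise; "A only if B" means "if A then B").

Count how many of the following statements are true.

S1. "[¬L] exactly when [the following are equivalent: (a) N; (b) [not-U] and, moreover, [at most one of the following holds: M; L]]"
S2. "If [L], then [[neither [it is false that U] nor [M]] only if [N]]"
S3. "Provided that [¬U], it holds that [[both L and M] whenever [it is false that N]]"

S1: This is ~L <-> (N <-> (~U & (M nand L))).

~L = ~F = T
~U = ~T = F
M nand L = T nand F = T
~U & (M nand L) = F & T = F
N <-> (~U & (M nand L)) = F <-> F = T
~L <-> (N <-> (~U & (M nand L))) = T <-> T = T
So S1 is true.

S2: In symbols: L -> ((~U nor M) -> N)

~U = ~T = F
~U nor M = F nor T = F
(~U nor M) -> N = F -> F = T
L -> ((~U nor M) -> N) = F -> T = T
Hence S2 is true.

S3: Formalization: ~U -> (~N -> (L & M))

~U = ~T = F
~N = ~F = T
L & M = F & T = F
~N -> (L & M) = T -> F = F
~U -> (~N -> (L & M)) = F -> F = T
Thus S3 is true.

True statements: 3.

3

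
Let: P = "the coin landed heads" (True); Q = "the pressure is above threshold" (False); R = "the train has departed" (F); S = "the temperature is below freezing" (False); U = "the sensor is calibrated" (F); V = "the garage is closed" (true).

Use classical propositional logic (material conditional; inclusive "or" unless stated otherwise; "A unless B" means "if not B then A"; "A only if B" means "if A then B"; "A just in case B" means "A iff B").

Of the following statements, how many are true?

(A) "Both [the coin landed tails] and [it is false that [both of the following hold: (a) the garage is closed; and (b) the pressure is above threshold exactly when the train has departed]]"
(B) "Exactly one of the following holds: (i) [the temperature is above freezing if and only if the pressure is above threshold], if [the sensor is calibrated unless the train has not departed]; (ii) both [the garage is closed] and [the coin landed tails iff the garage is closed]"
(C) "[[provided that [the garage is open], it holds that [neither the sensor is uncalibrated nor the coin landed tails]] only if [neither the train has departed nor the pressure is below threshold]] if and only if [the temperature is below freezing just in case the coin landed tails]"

0

(A): Parsed as not P and not (V and (Q iff R))

not P = not True = False
Q iff R = False iff False = True
V and (Q iff R) = True and True = True
not (V and (Q iff R)) = not True = False
not P and not (V and (Q iff R)) = False and False = False
Hence (A) is false.

(B): In symbols: ((U or not R) -> (not S iff Q)) xor (V and (not P iff V))

not R = not False = True
U or not R = False or True = True
not S = not False = True
not S iff Q = True iff False = False
(U or not R) -> (not S iff Q) = True -> False = False
not P = not True = False
not P iff V = False iff True = False
V and (not P iff V) = True and False = False
((U or not R) -> (not S iff Q)) xor (V and (not P iff V)) = False xor False = False
So (B) is false.

(C): Formalization: ((not V -> (not U nor not P)) -> (R nor not Q)) iff (S iff not P)

not V = not True = False
not U = not False = True
not P = not True = False
not U nor not P = True nor False = False
not V -> (not U nor not P) = False -> False = True
not Q = not False = True
R nor not Q = False nor True = False
(not V -> (not U nor not P)) -> (R nor not Q) = True -> False = False
not P = not True = False
S iff not P = False iff False = True
((not V -> (not U nor not P)) -> (R nor not Q)) iff (S iff not P) = False iff True = False
So (C) is false.

True statements: 0 (none).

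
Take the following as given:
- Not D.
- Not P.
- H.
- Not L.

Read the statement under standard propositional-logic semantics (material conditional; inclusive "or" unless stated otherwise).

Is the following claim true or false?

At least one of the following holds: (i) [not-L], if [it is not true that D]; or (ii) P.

True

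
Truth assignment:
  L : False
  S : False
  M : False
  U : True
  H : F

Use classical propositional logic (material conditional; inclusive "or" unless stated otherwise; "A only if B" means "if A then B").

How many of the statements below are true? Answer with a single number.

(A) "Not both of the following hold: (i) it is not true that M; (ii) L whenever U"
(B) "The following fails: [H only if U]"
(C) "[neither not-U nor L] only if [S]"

(A): In symbols: ~M nand (U -> L)

~M = ~F = T
U -> L = T -> F = F
~M nand (U -> L) = T nand F = T
Hence (A) is true.

(B): Formalization: ~(H -> U)

H -> U = F -> T = T
~(H -> U) = ~T = F
Thus (B) is false.

(C): Formalization: (~U nor L) -> S

~U = ~T = F
~U nor L = F nor F = T
(~U nor L) -> S = T -> F = F
Hence (C) is false.

Count: 1.

1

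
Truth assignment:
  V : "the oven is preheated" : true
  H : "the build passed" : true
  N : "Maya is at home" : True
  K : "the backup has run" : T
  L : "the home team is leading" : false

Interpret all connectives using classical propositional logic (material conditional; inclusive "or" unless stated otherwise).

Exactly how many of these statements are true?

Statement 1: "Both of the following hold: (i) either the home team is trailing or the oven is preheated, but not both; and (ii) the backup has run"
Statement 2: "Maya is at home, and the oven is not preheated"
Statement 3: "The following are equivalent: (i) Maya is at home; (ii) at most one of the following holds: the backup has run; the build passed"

0

Statement 1: This is (¬L ⊕ V) ∧ K.

¬L = ¬F = T
¬L ⊕ V = T ⊕ T = F
(¬L ⊕ V) ∧ K = F ∧ T = F
So Statement 1 is false.

Statement 2: Parsed as N ∧ ¬V

¬V = ¬T = F
N ∧ ¬V = T ∧ F = F
So Statement 2 is false.

Statement 3: Parsed as N ↔ (K ↑ H)

K ↑ H = T ↑ T = F
N ↔ (K ↑ H) = T ↔ F = F
So Statement 3 is false.

True statements: 0 (none).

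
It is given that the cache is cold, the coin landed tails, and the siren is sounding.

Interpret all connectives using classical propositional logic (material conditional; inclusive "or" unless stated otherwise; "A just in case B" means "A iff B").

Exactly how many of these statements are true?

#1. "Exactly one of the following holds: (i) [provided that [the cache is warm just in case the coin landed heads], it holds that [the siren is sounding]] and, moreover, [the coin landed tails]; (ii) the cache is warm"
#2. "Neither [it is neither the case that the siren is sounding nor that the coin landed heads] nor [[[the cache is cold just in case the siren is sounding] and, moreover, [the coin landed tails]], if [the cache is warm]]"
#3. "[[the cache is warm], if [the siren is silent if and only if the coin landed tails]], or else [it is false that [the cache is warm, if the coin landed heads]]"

2

Let P = "the cache is warm" (False), Q = "the coin landed heads" (False), R = "the siren is sounding" (True).

#1: Parsed as (((P iff Q) -> R) and not Q) xor P

P iff Q = False iff False = True
(P iff Q) -> R = True -> True = True
not Q = not False = True
((P iff Q) -> R) and not Q = True and True = True
(((P iff Q) -> R) and not Q) xor P = True xor False = True
So #1 is true.

#2: Formalization: (R nor Q) nor (P -> ((not P iff R) and not Q))

R nor Q = True nor False = False
not P = not False = True
not P iff R = True iff True = True
not Q = not False = True
(not P iff R) and not Q = True and True = True
P -> ((not P iff R) and not Q) = False -> True = True
(R nor Q) nor (P -> ((not P iff R) and not Q)) = False nor True = False
So #2 is false.

#3: Parsed as ((not R iff not Q) -> P) or not (Q -> P)

not R = not True = False
not Q = not False = True
not R iff not Q = False iff True = False
(not R iff not Q) -> P = False -> False = True
Q -> P = False -> False = True
not (Q -> P) = not True = False
((not R iff not Q) -> P) or not (Q -> P) = True or False = True
Hence #3 is true.

Count: 2.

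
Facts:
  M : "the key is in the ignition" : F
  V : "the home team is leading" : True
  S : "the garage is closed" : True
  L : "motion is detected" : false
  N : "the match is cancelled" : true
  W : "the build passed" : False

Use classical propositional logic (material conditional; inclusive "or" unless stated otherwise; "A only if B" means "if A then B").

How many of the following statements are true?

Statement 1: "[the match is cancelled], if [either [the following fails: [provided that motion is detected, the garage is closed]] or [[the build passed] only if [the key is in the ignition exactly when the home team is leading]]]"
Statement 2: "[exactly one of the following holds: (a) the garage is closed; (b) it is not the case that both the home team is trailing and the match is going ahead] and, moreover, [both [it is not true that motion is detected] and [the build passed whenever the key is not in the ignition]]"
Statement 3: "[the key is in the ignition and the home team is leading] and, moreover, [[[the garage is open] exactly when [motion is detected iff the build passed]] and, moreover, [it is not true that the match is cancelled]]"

1

Statement 1: Parsed as (~(L -> S) | (W -> (M <-> V))) -> N

L -> S = F -> T = T
~(L -> S) = ~T = F
M <-> V = F <-> T = F
W -> (M <-> V) = F -> F = T
~(L -> S) | (W -> (M <-> V)) = F | T = T
(~(L -> S) | (W -> (M <-> V))) -> N = T -> T = T
Hence Statement 1 is true.

Statement 2: This is (S xor (~V nand ~N)) & (~L & (~M -> W)).

~V = ~T = F
~N = ~T = F
~V nand ~N = F nand F = T
S xor (~V nand ~N) = T xor T = F
~L = ~F = T
~M = ~F = T
~M -> W = T -> F = F
~L & (~M -> W) = T & F = F
(S xor (~V nand ~N)) & (~L & (~M -> W)) = F & F = F
Thus Statement 2 is false.

Statement 3: Parsed as (M & V) & ((~S <-> (L <-> W)) & ~N)

M & V = F & T = F
~S = ~T = F
L <-> W = F <-> F = T
~S <-> (L <-> W) = F <-> T = F
~N = ~T = F
(~S <-> (L <-> W)) & ~N = F & F = F
(M & V) & ((~S <-> (L <-> W)) & ~N) = F & F = F
Thus Statement 3 is false.

Count: 1.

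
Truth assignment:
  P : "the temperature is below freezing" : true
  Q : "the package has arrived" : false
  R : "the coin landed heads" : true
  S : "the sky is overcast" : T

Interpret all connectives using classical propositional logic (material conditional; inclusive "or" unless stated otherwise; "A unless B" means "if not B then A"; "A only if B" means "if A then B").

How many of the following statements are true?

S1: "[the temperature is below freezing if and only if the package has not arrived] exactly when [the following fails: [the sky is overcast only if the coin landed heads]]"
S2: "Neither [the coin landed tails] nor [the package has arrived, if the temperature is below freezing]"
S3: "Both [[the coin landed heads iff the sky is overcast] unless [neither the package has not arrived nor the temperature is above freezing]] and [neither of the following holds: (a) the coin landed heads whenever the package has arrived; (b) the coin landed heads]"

1

S1: In symbols: (P <-> ~Q) <-> ~(S -> R)

~Q = ~F = T
P <-> ~Q = T <-> T = T
S -> R = T -> T = T
~(S -> R) = ~T = F
(P <-> ~Q) <-> ~(S -> R) = T <-> F = F
Thus S1 is false.

S2: This is ~R nor (P -> Q).

~R = ~T = F
P -> Q = T -> F = F
~R nor (P -> Q) = F nor F = T
Hence S2 is true.

S3: Parsed as ((R <-> S) | (~Q nor ~P)) & ((Q -> R) nor R)

R <-> S = T <-> T = T
~Q = ~F = T
~P = ~T = F
~Q nor ~P = T nor F = F
(R <-> S) | (~Q nor ~P) = T | F = T
Q -> R = F -> T = T
(Q -> R) nor R = T nor T = F
((R <-> S) | (~Q nor ~P)) & ((Q -> R) nor R) = T & F = F
So S3 is false.

True statements: 1.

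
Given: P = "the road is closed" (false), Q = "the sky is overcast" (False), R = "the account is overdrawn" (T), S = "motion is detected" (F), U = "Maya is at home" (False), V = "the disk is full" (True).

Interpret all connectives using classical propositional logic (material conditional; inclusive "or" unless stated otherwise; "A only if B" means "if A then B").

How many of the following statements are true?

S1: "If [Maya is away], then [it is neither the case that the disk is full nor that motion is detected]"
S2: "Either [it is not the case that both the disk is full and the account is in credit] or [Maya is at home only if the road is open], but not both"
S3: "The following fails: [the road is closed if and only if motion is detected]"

S1: This is ¬U → (V ↓ S).

¬U = ¬F = T
V ↓ S = T ↓ F = F
¬U → (V ↓ S) = T → F = F
So S1 is false.

S2: In symbols: (V ↑ ¬R) ⊕ (U → ¬P)

¬R = ¬T = F
V ↑ ¬R = T ↑ F = T
¬P = ¬F = T
U → ¬P = F → T = T
(V ↑ ¬R) ⊕ (U → ¬P) = T ⊕ T = F
So S2 is false.

S3: In symbols: ¬(P ↔ S)

P ↔ S = F ↔ F = T
¬(P ↔ S) = ¬T = F
Hence S3 is false.

True statements: 0 (none).

0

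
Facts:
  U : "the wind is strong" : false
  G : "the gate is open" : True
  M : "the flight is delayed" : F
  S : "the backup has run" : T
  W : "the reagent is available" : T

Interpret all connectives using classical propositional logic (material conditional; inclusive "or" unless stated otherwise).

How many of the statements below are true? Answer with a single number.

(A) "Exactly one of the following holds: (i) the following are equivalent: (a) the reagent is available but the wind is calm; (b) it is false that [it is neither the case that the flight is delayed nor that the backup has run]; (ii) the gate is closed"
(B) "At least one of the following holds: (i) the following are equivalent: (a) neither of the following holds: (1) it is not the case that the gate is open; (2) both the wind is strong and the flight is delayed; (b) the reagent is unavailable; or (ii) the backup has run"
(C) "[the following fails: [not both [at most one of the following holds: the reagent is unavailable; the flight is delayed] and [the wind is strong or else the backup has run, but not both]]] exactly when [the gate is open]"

3

(A): In symbols: ((W and not U) iff not (M nor S)) xor not G

not U = not False = True
W and not U = True and True = True
M nor S = False nor True = False
not (M nor S) = not False = True
(W and not U) iff not (M nor S) = True iff True = True
not G = not True = False
((W and not U) iff not (M nor S)) xor not G = True xor False = True
So (A) is true.

(B): In symbols: ((not G nor (U and M)) iff not W) or S

not G = not True = False
U and M = False and False = False
not G nor (U and M) = False nor False = True
not W = not True = False
(not G nor (U and M)) iff not W = True iff False = False
((not G nor (U and M)) iff not W) or S = False or True = True
Thus (B) is true.

(C): This is not ((not W nand M) nand (U xor S)) iff G.

not W = not True = False
not W nand M = False nand False = True
U xor S = False xor True = True
(not W nand M) nand (U xor S) = True nand True = False
not ((not W nand M) nand (U xor S)) = not False = True
not ((not W nand M) nand (U xor S)) iff G = True iff True = True
Thus (C) is true.

Count: 3.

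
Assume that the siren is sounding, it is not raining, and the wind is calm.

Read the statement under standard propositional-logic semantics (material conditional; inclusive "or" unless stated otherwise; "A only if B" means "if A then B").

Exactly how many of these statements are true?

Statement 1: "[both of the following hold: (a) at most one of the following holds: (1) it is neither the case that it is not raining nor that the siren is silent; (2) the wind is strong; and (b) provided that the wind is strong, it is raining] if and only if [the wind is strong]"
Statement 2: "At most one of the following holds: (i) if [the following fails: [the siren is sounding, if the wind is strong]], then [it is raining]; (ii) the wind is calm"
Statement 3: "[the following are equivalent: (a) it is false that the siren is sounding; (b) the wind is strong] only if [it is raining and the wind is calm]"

0

Let Q = "it is raining" (F), P = "the siren is sounding" (T), R = "the wind is strong" (F).

Statement 1: This is (((¬Q ↓ ¬P) ↑ R) ∧ (R → Q)) ↔ R.

¬Q = ¬F = T
¬P = ¬T = F
¬Q ↓ ¬P = T ↓ F = F
(¬Q ↓ ¬P) ↑ R = F ↑ F = T
R → Q = F → F = T
((¬Q ↓ ¬P) ↑ R) ∧ (R → Q) = T ∧ T = T
(((¬Q ↓ ¬P) ↑ R) ∧ (R → Q)) ↔ R = T ↔ F = F
Thus Statement 1 is false.

Statement 2: This is (¬(R → P) → Q) ↑ ¬R.

R → P = F → T = T
¬(R → P) = ¬T = F
¬(R → P) → Q = F → F = T
¬R = ¬F = T
(¬(R → P) → Q) ↑ ¬R = T ↑ T = F
Thus Statement 2 is false.

Statement 3: In symbols: (¬P ↔ R) → (Q ∧ ¬R)

¬P = ¬T = F
¬P ↔ R = F ↔ F = T
¬R = ¬F = T
Q ∧ ¬R = F ∧ T = F
(¬P ↔ R) → (Q ∧ ¬R) = T → F = F
Hence Statement 3 is false.

0 of the 3 statements are true (none).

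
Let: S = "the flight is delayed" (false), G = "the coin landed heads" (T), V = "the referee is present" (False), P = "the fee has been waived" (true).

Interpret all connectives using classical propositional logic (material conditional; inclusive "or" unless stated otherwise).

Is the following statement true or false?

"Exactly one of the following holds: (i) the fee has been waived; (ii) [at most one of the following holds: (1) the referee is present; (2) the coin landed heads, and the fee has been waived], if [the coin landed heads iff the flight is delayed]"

Values: P=T, G=T, S=F, V=F.
Formalization: P ⊕ ((G ↔ S) → (V ↑ (G ∧ P)))

G ↔ S = T ↔ F = F
G ∧ P = T ∧ T = T
V ↑ (G ∧ P) = F ↑ T = T
(G ↔ S) → (V ↑ (G ∧ P)) = F → T = T
P ⊕ ((G ↔ S) → (V ↑ (G ∧ P))) = T ⊕ T = F

False.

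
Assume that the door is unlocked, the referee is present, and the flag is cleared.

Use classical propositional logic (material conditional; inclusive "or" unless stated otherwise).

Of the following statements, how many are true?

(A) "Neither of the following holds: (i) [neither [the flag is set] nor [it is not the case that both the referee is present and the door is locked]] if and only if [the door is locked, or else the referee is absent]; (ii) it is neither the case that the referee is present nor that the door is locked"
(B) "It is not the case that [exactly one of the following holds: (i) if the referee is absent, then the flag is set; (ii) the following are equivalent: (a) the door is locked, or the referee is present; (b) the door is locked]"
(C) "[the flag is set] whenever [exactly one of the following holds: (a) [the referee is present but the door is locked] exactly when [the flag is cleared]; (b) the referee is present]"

Let R = "the flag is set" (F), Q = "the referee is present" (T), P = "the door is locked" (F).

(A): Parsed as ((R ↓ (Q ↑ P)) ↔ (P ∨ ¬Q)) ↓ (Q ↓ P)

Q ↑ P = T ↑ F = T
R ↓ (Q ↑ P) = F ↓ T = F
¬Q = ¬T = F
P ∨ ¬Q = F ∨ F = F
(R ↓ (Q ↑ P)) ↔ (P ∨ ¬Q) = F ↔ F = T
Q ↓ P = T ↓ F = F
((R ↓ (Q ↑ P)) ↔ (P ∨ ¬Q)) ↓ (Q ↓ P) = T ↓ F = F
Hence (A) is false.

(B): This is ¬((¬Q → R) ⊕ ((P ∨ Q) ↔ P)).

¬Q = ¬T = F
¬Q → R = F → F = T
P ∨ Q = F ∨ T = T
(P ∨ Q) ↔ P = T ↔ F = F
(¬Q → R) ⊕ ((P ∨ Q) ↔ P) = T ⊕ F = T
¬((¬Q → R) ⊕ ((P ∨ Q) ↔ P)) = ¬T = F
So (B) is false.

(C): This is (((Q ∧ P) ↔ ¬R) ⊕ Q) → R.

Q ∧ P = T ∧ F = F
¬R = ¬F = T
(Q ∧ P) ↔ ¬R = F ↔ T = F
((Q ∧ P) ↔ ¬R) ⊕ Q = F ⊕ T = T
(((Q ∧ P) ↔ ¬R) ⊕ Q) → R = T → F = F
So (C) is false.

True statements: 0 (none).

0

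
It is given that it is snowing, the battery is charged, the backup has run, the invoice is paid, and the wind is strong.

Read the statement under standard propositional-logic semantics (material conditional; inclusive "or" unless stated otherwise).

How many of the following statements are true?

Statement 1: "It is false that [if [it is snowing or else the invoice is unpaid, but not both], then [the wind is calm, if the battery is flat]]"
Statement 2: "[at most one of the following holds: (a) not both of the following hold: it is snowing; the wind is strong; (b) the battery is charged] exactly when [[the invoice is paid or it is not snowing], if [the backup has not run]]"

1

Let H = "it is snowing" (T), U = "the invoice is paid" (T), G = "the battery is charged" (T), W = "the wind is strong" (T), L = "the backup has run" (T).

Statement 1: Parsed as ~((H xor ~U) -> (~G -> ~W))

~U = ~T = F
H xor ~U = T xor F = T
~G = ~T = F
~W = ~T = F
~G -> ~W = F -> F = T
(H xor ~U) -> (~G -> ~W) = T -> T = T
~((H xor ~U) -> (~G -> ~W)) = ~T = F
So Statement 1 is false.

Statement 2: Parsed as ((H nand W) nand G) <-> (~L -> (U | ~H))

H nand W = T nand T = F
(H nand W) nand G = F nand T = T
~L = ~T = F
~H = ~T = F
U | ~H = T | F = T
~L -> (U | ~H) = F -> T = T
((H nand W) nand G) <-> (~L -> (U | ~H)) = T <-> T = T
So Statement 2 is true.

Count: 1.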